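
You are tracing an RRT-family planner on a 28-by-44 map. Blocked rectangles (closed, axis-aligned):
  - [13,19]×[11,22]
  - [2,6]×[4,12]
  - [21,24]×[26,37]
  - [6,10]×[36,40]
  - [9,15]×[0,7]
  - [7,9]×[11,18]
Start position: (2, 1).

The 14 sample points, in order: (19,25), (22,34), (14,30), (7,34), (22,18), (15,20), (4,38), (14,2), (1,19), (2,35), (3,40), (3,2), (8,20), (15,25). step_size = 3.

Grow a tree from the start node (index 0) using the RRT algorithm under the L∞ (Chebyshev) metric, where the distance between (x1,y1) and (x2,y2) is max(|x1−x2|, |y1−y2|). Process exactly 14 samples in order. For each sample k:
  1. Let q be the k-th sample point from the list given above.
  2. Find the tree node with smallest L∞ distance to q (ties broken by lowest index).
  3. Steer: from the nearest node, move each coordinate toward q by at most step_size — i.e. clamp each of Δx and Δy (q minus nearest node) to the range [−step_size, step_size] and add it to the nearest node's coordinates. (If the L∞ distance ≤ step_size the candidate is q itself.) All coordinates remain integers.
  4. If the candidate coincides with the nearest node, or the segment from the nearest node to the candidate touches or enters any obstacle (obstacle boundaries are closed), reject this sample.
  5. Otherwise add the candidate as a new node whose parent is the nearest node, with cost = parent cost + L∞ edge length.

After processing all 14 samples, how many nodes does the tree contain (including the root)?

Node count: 4

1. q=(19,25) nearest=0 d=24 new=(5,4) → blocked by [2,6]×[4,12], reject
2. q=(22,34) nearest=0 d=33 new=(5,4) → blocked by [2,6]×[4,12], reject
3. q=(14,30) nearest=0 d=29 new=(5,4) → blocked by [2,6]×[4,12], reject
4. q=(7,34) nearest=0 d=33 new=(5,4) → blocked by [2,6]×[4,12], reject
5. q=(22,18) nearest=0 d=20 new=(5,4) → blocked by [2,6]×[4,12], reject
6. q=(15,20) nearest=0 d=19 new=(5,4) → blocked by [2,6]×[4,12], reject
7. q=(4,38) nearest=0 d=37 new=(4,4) → blocked by [2,6]×[4,12], reject
8. q=(14,2) nearest=0 d=12 new=(5,2) → add node 1 parent=0 cost=3
9. q=(1,19) nearest=1 d=17 new=(2,5) → blocked by [2,6]×[4,12], reject
10. q=(2,35) nearest=1 d=33 new=(2,5) → blocked by [2,6]×[4,12], reject
11. q=(3,40) nearest=1 d=38 new=(3,5) → blocked by [2,6]×[4,12], reject
12. q=(3,2) nearest=0 d=1 new=(3,2) → add node 2 parent=0 cost=1
13. q=(8,20) nearest=1 d=18 new=(8,5) → add node 3 parent=1 cost=6
14. q=(15,25) nearest=3 d=20 new=(11,8) → blocked by [9,15]×[0,7], reject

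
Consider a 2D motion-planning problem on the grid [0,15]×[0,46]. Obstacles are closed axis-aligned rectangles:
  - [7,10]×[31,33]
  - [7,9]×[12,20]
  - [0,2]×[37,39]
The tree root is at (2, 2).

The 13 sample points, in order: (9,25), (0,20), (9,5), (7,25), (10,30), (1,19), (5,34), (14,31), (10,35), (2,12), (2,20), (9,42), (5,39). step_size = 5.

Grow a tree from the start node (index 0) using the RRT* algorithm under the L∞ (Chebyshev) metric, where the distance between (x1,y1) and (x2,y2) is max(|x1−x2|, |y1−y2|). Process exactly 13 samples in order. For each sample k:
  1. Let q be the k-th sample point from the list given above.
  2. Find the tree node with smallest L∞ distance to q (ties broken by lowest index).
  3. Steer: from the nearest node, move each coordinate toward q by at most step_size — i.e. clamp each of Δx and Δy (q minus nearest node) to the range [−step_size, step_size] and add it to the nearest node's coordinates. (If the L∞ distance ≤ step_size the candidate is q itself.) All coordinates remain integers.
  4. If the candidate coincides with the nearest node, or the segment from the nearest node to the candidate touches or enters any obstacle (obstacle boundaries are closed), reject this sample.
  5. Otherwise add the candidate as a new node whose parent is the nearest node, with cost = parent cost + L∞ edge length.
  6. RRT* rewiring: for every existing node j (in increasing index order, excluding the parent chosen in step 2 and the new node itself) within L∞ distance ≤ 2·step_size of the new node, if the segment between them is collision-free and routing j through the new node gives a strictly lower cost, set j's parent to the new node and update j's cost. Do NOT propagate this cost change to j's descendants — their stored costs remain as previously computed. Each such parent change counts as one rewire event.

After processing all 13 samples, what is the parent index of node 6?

Parent of node 6: 5

1. q=(9,25) nearest=0 d=23 new=(7,7) → add node 1 parent=0 cost=5
2. q=(0,20) nearest=1 d=13 new=(2,12) → add node 2 parent=1 cost=10
3. q=(9,5) nearest=1 d=2 new=(9,5) → add node 3 parent=1 cost=7
4. q=(7,25) nearest=2 d=13 new=(7,17) → blocked by [7,9]×[12,20], reject
5. q=(10,30) nearest=2 d=18 new=(7,17) → blocked by [7,9]×[12,20], reject
6. q=(1,19) nearest=2 d=7 new=(1,17) → add node 4 parent=2 cost=15
7. q=(5,34) nearest=4 d=17 new=(5,22) → add node 5 parent=4 cost=20
8. q=(14,31) nearest=5 d=9 new=(10,27) → add node 6 parent=5 cost=25
9. q=(10,35) nearest=6 d=8 new=(10,32) → blocked by [7,10]×[31,33], reject
10. q=(2,12) nearest=2 d=0 → coincident, reject
11. q=(2,20) nearest=4 d=3 new=(2,20) → add node 7 parent=4 cost=18
12. q=(9,42) nearest=6 d=15 new=(9,32) → blocked by [7,10]×[31,33], reject
13. q=(5,39) nearest=6 d=12 new=(5,32) → add node 8 parent=6 cost=30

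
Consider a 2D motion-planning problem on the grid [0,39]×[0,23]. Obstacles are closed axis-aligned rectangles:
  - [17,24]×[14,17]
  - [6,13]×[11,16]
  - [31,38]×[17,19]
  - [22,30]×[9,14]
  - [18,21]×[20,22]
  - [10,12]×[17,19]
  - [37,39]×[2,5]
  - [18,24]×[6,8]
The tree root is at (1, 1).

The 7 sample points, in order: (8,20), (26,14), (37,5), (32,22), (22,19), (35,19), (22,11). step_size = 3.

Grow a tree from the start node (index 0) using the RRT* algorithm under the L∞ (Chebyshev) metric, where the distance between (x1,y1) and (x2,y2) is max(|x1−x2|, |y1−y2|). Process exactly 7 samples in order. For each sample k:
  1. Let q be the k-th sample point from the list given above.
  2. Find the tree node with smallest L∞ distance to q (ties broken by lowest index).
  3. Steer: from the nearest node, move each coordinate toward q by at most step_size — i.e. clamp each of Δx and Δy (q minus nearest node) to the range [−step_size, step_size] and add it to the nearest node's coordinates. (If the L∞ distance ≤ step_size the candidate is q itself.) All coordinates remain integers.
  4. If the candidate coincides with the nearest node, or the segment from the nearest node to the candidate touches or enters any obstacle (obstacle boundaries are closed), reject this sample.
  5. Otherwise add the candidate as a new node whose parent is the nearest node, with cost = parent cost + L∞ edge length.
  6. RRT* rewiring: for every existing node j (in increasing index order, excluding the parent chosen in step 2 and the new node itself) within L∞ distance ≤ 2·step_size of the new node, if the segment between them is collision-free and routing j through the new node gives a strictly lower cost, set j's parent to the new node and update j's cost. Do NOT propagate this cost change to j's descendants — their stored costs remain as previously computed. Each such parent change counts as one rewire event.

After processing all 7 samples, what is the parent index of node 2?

1. q=(8,20) nearest=0 d=19 new=(4,4) → add node 1 parent=0 cost=3
2. q=(26,14) nearest=1 d=22 new=(7,7) → add node 2 parent=1 cost=6
3. q=(37,5) nearest=2 d=30 new=(10,5) → add node 3 parent=2 cost=9
4. q=(32,22) nearest=3 d=22 new=(13,8) → add node 4 parent=3 cost=12
5. q=(22,19) nearest=4 d=11 new=(16,11) → add node 5 parent=4 cost=15
6. q=(35,19) nearest=5 d=19 new=(19,14) → blocked by [17,24]×[14,17], reject
7. q=(22,11) nearest=5 d=6 new=(19,11) → add node 6 parent=5 cost=18

Parent of node 2: 1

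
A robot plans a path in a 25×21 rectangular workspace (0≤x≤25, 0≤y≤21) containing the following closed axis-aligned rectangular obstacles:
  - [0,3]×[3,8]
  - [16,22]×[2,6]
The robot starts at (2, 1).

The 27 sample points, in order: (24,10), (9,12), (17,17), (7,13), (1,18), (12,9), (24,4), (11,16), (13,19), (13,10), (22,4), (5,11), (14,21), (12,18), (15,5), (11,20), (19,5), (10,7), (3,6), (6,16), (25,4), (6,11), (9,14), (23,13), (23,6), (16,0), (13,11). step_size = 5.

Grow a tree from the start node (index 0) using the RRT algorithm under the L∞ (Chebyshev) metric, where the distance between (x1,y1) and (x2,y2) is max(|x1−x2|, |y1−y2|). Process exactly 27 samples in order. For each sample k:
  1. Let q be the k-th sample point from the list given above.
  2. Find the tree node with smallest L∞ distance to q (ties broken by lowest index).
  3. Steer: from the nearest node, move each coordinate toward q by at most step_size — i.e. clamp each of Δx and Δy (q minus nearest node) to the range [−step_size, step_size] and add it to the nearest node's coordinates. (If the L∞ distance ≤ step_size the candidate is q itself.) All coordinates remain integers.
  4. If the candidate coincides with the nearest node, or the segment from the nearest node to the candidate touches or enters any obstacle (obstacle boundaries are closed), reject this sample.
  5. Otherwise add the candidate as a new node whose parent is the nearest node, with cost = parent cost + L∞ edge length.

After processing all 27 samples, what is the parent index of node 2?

1. q=(24,10) nearest=0 d=22 new=(7,6) → add node 1 parent=0 cost=5
2. q=(9,12) nearest=1 d=6 new=(9,11) → add node 2 parent=1 cost=10
3. q=(17,17) nearest=2 d=8 new=(14,16) → add node 3 parent=2 cost=15
4. q=(7,13) nearest=2 d=2 new=(7,13) → add node 4 parent=2 cost=12
5. q=(1,18) nearest=4 d=6 new=(2,18) → add node 5 parent=4 cost=17
6. q=(12,9) nearest=2 d=3 new=(12,9) → add node 6 parent=2 cost=13
7. q=(24,4) nearest=3 d=12 new=(19,11) → add node 7 parent=3 cost=20
8. q=(11,16) nearest=3 d=3 new=(11,16) → add node 8 parent=3 cost=18
9. q=(13,19) nearest=3 d=3 new=(13,19) → add node 9 parent=3 cost=18
10. q=(13,10) nearest=6 d=1 new=(13,10) → add node 10 parent=6 cost=14
11. q=(22,4) nearest=7 d=7 new=(22,6) → blocked by [16,22]×[2,6], reject
12. q=(5,11) nearest=4 d=2 new=(5,11) → add node 11 parent=4 cost=14
13. q=(14,21) nearest=9 d=2 new=(14,21) → add node 12 parent=9 cost=20
14. q=(12,18) nearest=9 d=1 new=(12,18) → add node 13 parent=9 cost=19
15. q=(15,5) nearest=6 d=4 new=(15,5) → add node 14 parent=6 cost=17
16. q=(11,20) nearest=9 d=2 new=(11,20) → add node 15 parent=9 cost=20
17. q=(19,5) nearest=14 d=4 new=(19,5) → blocked by [16,22]×[2,6], reject
18. q=(10,7) nearest=6 d=2 new=(10,7) → add node 16 parent=6 cost=15
19. q=(3,6) nearest=1 d=4 new=(3,6) → blocked by [0,3]×[3,8], reject
20. q=(6,16) nearest=4 d=3 new=(6,16) → add node 17 parent=4 cost=15
21. q=(25,4) nearest=7 d=7 new=(24,6) → add node 18 parent=7 cost=25
22. q=(6,11) nearest=11 d=1 new=(6,11) → add node 19 parent=11 cost=15
23. q=(9,14) nearest=4 d=2 new=(9,14) → add node 20 parent=4 cost=14
24. q=(23,13) nearest=7 d=4 new=(23,13) → add node 21 parent=7 cost=24
25. q=(23,6) nearest=18 d=1 new=(23,6) → add node 22 parent=18 cost=26
26. q=(16,0) nearest=14 d=5 new=(16,0) → add node 23 parent=14 cost=22
27. q=(13,11) nearest=10 d=1 new=(13,11) → add node 24 parent=10 cost=15

Parent of node 2: 1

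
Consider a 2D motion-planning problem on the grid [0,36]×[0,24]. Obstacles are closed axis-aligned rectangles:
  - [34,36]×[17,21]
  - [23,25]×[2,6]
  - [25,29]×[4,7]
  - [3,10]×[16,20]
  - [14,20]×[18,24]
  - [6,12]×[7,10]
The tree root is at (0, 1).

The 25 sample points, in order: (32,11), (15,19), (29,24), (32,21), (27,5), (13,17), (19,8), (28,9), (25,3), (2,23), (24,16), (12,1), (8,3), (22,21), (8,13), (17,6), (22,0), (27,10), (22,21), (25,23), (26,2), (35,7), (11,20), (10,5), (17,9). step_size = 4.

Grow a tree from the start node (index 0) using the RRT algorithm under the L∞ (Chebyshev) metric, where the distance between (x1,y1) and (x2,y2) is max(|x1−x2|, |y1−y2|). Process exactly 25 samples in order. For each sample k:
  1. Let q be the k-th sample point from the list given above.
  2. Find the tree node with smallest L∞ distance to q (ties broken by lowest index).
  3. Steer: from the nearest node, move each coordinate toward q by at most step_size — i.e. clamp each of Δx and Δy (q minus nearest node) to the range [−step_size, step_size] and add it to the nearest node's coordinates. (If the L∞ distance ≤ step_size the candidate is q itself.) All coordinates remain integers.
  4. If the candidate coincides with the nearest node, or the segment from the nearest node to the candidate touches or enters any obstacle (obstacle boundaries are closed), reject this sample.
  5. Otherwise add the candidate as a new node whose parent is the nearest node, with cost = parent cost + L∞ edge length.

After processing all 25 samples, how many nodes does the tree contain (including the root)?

1. q=(32,11) nearest=0 d=32 new=(4,5) → add node 1 parent=0 cost=4
2. q=(15,19) nearest=1 d=14 new=(8,9) → blocked by [6,12]×[7,10], reject
3. q=(29,24) nearest=1 d=25 new=(8,9) → blocked by [6,12]×[7,10], reject
4. q=(32,21) nearest=1 d=28 new=(8,9) → blocked by [6,12]×[7,10], reject
5. q=(27,5) nearest=1 d=23 new=(8,5) → add node 2 parent=1 cost=8
6. q=(13,17) nearest=1 d=12 new=(8,9) → blocked by [6,12]×[7,10], reject
7. q=(19,8) nearest=2 d=11 new=(12,8) → blocked by [6,12]×[7,10], reject
8. q=(28,9) nearest=2 d=20 new=(12,9) → blocked by [6,12]×[7,10], reject
9. q=(25,3) nearest=2 d=17 new=(12,3) → add node 3 parent=2 cost=12
10. q=(2,23) nearest=1 d=18 new=(2,9) → add node 4 parent=1 cost=8
11. q=(24,16) nearest=3 d=13 new=(16,7) → add node 5 parent=3 cost=16
12. q=(12,1) nearest=3 d=2 new=(12,1) → add node 6 parent=3 cost=14
13. q=(8,3) nearest=2 d=2 new=(8,3) → add node 7 parent=2 cost=10
14. q=(22,21) nearest=5 d=14 new=(20,11) → add node 8 parent=5 cost=20
15. q=(8,13) nearest=4 d=6 new=(6,13) → add node 9 parent=4 cost=12
16. q=(17,6) nearest=5 d=1 new=(17,6) → add node 10 parent=5 cost=17
17. q=(22,0) nearest=10 d=6 new=(21,2) → add node 11 parent=10 cost=21
18. q=(27,10) nearest=8 d=7 new=(24,10) → add node 12 parent=8 cost=24
19. q=(22,21) nearest=8 d=10 new=(22,15) → add node 13 parent=8 cost=24
20. q=(25,23) nearest=13 d=8 new=(25,19) → add node 14 parent=13 cost=28
21. q=(26,2) nearest=11 d=5 new=(25,2) → blocked by [23,25]×[2,6], reject
22. q=(35,7) nearest=12 d=11 new=(28,7) → blocked by [25,29]×[4,7], reject
23. q=(11,20) nearest=9 d=7 new=(10,17) → blocked by [3,10]×[16,20], reject
24. q=(10,5) nearest=2 d=2 new=(10,5) → add node 15 parent=2 cost=10
25. q=(17,9) nearest=5 d=2 new=(17,9) → add node 16 parent=5 cost=18

Node count: 17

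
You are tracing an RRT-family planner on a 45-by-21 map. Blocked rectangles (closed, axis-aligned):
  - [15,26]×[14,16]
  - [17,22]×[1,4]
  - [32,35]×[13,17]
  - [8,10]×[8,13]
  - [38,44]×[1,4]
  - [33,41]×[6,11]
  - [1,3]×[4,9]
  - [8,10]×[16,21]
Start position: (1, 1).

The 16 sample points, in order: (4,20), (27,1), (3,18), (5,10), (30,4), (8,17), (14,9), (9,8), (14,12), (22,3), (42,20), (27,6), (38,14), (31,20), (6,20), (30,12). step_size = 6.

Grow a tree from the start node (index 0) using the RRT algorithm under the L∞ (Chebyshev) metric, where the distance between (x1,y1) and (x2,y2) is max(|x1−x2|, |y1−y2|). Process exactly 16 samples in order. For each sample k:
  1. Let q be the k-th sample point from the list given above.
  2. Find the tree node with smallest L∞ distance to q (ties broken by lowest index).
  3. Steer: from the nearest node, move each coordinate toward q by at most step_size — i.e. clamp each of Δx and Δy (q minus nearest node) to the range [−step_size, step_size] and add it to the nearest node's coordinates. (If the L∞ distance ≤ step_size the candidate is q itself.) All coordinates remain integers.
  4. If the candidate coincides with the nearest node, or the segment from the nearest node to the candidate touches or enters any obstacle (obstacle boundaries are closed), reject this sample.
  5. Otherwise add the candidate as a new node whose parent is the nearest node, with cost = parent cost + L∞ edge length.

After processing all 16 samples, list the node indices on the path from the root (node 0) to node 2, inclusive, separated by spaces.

1. q=(4,20) nearest=0 d=19 new=(4,7) → blocked by [1,3]×[4,9], reject
2. q=(27,1) nearest=0 d=26 new=(7,1) → add node 1 parent=0 cost=6
3. q=(3,18) nearest=0 d=17 new=(3,7) → blocked by [1,3]×[4,9], reject
4. q=(5,10) nearest=0 d=9 new=(5,7) → blocked by [1,3]×[4,9], reject
5. q=(30,4) nearest=1 d=23 new=(13,4) → add node 2 parent=1 cost=12
6. q=(8,17) nearest=2 d=13 new=(8,10) → blocked by [8,10]×[8,13], reject
7. q=(14,9) nearest=2 d=5 new=(14,9) → add node 3 parent=2 cost=17
8. q=(9,8) nearest=2 d=4 new=(9,8) → blocked by [8,10]×[8,13], reject
9. q=(14,12) nearest=3 d=3 new=(14,12) → add node 4 parent=3 cost=20
10. q=(22,3) nearest=3 d=8 new=(20,3) → blocked by [17,22]×[1,4], reject
11. q=(42,20) nearest=3 d=28 new=(20,15) → blocked by [15,26]×[14,16], reject
12. q=(27,6) nearest=3 d=13 new=(20,6) → add node 5 parent=3 cost=23
13. q=(38,14) nearest=5 d=18 new=(26,12) → add node 6 parent=5 cost=29
14. q=(31,20) nearest=6 d=8 new=(31,18) → add node 7 parent=6 cost=35
15. q=(6,20) nearest=4 d=8 new=(8,18) → blocked by [8,10]×[16,21], reject
16. q=(30,12) nearest=6 d=4 new=(30,12) → add node 8 parent=6 cost=33

Path: 0 1 2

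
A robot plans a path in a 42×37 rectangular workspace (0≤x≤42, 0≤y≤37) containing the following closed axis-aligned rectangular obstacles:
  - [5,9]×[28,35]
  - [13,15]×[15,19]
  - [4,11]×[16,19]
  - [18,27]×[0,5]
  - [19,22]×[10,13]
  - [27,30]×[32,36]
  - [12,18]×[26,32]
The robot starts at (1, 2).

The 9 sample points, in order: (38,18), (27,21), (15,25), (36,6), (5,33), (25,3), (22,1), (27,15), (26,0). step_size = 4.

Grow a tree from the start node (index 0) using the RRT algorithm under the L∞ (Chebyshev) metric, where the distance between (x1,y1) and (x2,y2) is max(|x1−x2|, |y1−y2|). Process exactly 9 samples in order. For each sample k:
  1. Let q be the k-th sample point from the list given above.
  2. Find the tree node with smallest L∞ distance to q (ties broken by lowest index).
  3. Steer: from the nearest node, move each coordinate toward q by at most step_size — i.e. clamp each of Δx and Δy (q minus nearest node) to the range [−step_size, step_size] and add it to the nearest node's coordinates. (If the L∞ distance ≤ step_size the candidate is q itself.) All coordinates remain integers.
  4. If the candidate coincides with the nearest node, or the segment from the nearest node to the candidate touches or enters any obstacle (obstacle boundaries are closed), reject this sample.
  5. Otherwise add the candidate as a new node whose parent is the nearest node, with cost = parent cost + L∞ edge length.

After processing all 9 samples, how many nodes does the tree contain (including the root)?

1. q=(38,18) nearest=0 d=37 new=(5,6) → add node 1 parent=0 cost=4
2. q=(27,21) nearest=1 d=22 new=(9,10) → add node 2 parent=1 cost=8
3. q=(15,25) nearest=2 d=15 new=(13,14) → add node 3 parent=2 cost=12
4. q=(36,6) nearest=3 d=23 new=(17,10) → add node 4 parent=3 cost=16
5. q=(5,33) nearest=3 d=19 new=(9,18) → blocked by [4,11]×[16,19], reject
6. q=(25,3) nearest=4 d=8 new=(21,6) → add node 5 parent=4 cost=20
7. q=(22,1) nearest=5 d=5 new=(22,2) → blocked by [18,27]×[0,5], reject
8. q=(27,15) nearest=5 d=9 new=(25,10) → add node 6 parent=5 cost=24
9. q=(26,0) nearest=5 d=6 new=(25,2) → blocked by [18,27]×[0,5], reject

Node count: 7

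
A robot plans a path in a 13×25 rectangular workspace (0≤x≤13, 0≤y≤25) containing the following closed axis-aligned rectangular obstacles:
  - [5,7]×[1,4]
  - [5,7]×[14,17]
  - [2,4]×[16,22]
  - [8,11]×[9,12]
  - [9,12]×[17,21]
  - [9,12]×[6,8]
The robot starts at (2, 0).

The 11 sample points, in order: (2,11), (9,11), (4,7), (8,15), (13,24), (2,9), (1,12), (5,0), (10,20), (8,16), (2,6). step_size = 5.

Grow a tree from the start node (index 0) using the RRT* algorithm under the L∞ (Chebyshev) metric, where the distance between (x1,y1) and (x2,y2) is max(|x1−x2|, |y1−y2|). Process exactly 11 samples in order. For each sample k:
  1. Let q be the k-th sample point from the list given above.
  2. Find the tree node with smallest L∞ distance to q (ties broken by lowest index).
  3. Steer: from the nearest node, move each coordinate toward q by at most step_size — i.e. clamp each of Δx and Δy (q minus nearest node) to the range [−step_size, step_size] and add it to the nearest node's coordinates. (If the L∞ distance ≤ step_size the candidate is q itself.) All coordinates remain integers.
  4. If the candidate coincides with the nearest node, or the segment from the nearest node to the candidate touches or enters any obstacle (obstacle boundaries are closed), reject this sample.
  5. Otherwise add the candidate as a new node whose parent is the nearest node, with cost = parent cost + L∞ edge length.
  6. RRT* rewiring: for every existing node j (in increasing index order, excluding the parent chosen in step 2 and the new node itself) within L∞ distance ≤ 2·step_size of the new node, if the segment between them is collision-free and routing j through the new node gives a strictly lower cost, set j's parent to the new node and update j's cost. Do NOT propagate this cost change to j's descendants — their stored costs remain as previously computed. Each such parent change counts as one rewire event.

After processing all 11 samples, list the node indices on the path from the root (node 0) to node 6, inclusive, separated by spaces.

Path: 0 1 3 5 6

1. q=(2,11) nearest=0 d=11 new=(2,5) → add node 1 parent=0 cost=5
2. q=(9,11) nearest=1 d=7 new=(7,10) → add node 2 parent=1 cost=10
3. q=(4,7) nearest=1 d=2 new=(4,7) → add node 3 parent=1 cost=7
4. q=(8,15) nearest=2 d=5 new=(8,15) → add node 4 parent=2 cost=15
5. q=(13,24) nearest=4 d=9 new=(13,20) → blocked by [9,12]×[17,21], reject
6. q=(2,9) nearest=3 d=2 new=(2,9) → add node 5 parent=3 cost=9
7. q=(1,12) nearest=5 d=3 new=(1,12) → add node 6 parent=5 cost=12
8. q=(5,0) nearest=0 d=3 new=(5,0) → add node 7 parent=0 cost=3
9. q=(10,20) nearest=4 d=5 new=(10,20) → blocked by [9,12]×[17,21], reject
10. q=(8,16) nearest=4 d=1 new=(8,16) → add node 8 parent=4 cost=16
11. q=(2,6) nearest=1 d=1 new=(2,6) → add node 9 parent=1 cost=6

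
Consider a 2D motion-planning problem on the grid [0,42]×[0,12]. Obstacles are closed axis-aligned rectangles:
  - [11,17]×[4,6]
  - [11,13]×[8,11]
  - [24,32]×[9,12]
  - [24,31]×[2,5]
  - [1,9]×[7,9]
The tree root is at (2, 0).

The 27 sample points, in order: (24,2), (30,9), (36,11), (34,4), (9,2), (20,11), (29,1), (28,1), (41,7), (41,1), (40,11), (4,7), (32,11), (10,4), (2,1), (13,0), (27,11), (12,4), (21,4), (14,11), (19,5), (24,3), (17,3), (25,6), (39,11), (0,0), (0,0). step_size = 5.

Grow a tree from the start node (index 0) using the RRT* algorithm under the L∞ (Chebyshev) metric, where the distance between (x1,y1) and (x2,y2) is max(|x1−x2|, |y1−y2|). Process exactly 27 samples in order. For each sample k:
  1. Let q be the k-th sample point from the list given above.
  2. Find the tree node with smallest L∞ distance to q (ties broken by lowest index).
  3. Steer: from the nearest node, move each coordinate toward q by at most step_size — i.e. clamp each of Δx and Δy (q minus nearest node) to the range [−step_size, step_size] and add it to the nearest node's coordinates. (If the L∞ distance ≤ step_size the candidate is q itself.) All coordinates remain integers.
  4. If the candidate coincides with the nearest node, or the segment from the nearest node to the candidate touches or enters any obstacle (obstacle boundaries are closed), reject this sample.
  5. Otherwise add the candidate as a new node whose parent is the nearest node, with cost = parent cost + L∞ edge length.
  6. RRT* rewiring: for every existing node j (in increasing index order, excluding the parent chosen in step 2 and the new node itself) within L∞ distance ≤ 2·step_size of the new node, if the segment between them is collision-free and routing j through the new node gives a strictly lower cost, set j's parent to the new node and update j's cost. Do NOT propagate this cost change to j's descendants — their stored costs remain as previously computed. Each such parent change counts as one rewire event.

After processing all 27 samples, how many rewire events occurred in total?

Rewire events: 1

1. q=(24,2) nearest=0 d=22 new=(7,2) → add node 1 parent=0 cost=5
2. q=(30,9) nearest=1 d=23 new=(12,7) → blocked by [11,17]×[4,6], reject
3. q=(36,11) nearest=1 d=29 new=(12,7) → blocked by [11,17]×[4,6], reject
4. q=(34,4) nearest=1 d=27 new=(12,4) → blocked by [11,17]×[4,6], reject
5. q=(9,2) nearest=1 d=2 new=(9,2) → add node 2 parent=1 cost=7
6. q=(20,11) nearest=2 d=11 new=(14,7) → blocked by [11,17]×[4,6], reject
7. q=(29,1) nearest=2 d=20 new=(14,1) → add node 3 parent=2 cost=12
8. q=(28,1) nearest=3 d=14 new=(19,1) → add node 4 parent=3 cost=17
9. q=(41,7) nearest=4 d=22 new=(24,6) → add node 5 parent=4 cost=22
10. q=(41,1) nearest=5 d=17 new=(29,1) → blocked by [24,31]×[2,5], reject
11. q=(40,11) nearest=5 d=16 new=(29,11) → blocked by [24,32]×[9,12], reject
12. q=(4,7) nearest=1 d=5 new=(4,7) → blocked by [1,9]×[7,9], reject
13. q=(32,11) nearest=5 d=8 new=(29,11) → blocked by [24,32]×[9,12], reject
14. q=(10,4) nearest=2 d=2 new=(10,4) → add node 6 parent=2 cost=9
15. q=(2,1) nearest=0 d=1 new=(2,1) → add node 7 parent=0 cost=1
16. q=(13,0) nearest=3 d=1 new=(13,0) → add node 8 parent=3 cost=13
17. q=(27,11) nearest=5 d=5 new=(27,11) → blocked by [24,32]×[9,12], reject
18. q=(12,4) nearest=6 d=2 new=(12,4) → blocked by [11,17]×[4,6], reject
19. q=(21,4) nearest=4 d=3 new=(21,4) → add node 9 parent=4 cost=20
20. q=(14,11) nearest=6 d=7 new=(14,9) → blocked by [11,17]×[4,6], reject
21. q=(19,5) nearest=9 d=2 new=(19,5) → add node 10 parent=9 cost=22
22. q=(24,3) nearest=5 d=3 new=(24,3) → blocked by [24,31]×[2,5], reject
23. q=(17,3) nearest=4 d=2 new=(17,3) → add node 11 parent=4 cost=19; rewire 10→11 (21<22)
24. q=(25,6) nearest=5 d=1 new=(25,6) → add node 12 parent=5 cost=23
25. q=(39,11) nearest=12 d=14 new=(30,11) → blocked by [24,32]×[9,12], reject
26. q=(0,0) nearest=0 d=2 new=(0,0) → add node 13 parent=0 cost=2
27. q=(0,0) nearest=13 d=0 → coincident, reject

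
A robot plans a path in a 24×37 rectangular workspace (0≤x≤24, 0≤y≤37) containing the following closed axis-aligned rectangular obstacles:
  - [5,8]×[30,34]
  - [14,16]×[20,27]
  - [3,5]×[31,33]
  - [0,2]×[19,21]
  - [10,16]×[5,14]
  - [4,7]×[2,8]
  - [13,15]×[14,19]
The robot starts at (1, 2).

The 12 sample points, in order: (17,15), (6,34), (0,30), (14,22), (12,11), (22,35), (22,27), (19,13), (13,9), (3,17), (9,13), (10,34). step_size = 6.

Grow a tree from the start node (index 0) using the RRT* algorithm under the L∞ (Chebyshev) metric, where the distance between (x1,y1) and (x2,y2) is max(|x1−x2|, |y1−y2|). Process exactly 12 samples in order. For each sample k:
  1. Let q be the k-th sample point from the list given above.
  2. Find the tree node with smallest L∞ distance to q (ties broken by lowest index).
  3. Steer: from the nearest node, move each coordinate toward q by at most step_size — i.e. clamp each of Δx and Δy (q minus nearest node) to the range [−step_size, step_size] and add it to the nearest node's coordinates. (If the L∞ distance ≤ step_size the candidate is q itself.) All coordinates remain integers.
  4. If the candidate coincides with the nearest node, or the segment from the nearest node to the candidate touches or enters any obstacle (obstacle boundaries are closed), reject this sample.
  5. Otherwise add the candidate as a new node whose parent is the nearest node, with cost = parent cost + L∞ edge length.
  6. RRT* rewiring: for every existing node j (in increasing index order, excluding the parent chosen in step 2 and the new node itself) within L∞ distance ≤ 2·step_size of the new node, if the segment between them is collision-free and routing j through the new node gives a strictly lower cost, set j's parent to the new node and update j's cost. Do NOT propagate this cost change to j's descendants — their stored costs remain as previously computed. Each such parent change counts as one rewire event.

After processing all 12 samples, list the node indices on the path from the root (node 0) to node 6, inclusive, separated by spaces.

1. q=(17,15) nearest=0 d=16 new=(7,8) → blocked by [4,7]×[2,8], reject
2. q=(6,34) nearest=0 d=32 new=(6,8) → blocked by [4,7]×[2,8], reject
3. q=(0,30) nearest=0 d=28 new=(0,8) → add node 1 parent=0 cost=6
4. q=(14,22) nearest=1 d=14 new=(6,14) → add node 2 parent=1 cost=12
5. q=(12,11) nearest=2 d=6 new=(12,11) → blocked by [10,16]×[5,14], reject
6. q=(22,35) nearest=2 d=21 new=(12,20) → add node 3 parent=2 cost=18
7. q=(22,27) nearest=3 d=10 new=(18,26) → blocked by [14,16]×[20,27], reject
8. q=(19,13) nearest=3 d=7 new=(18,14) → blocked by [13,15]×[14,19], reject
9. q=(13,9) nearest=2 d=7 new=(12,9) → blocked by [10,16]×[5,14], reject
10. q=(3,17) nearest=2 d=3 new=(3,17) → add node 4 parent=2 cost=15
11. q=(9,13) nearest=2 d=3 new=(9,13) → add node 5 parent=2 cost=15
12. q=(10,34) nearest=3 d=14 new=(10,26) → add node 6 parent=3 cost=24

Path: 0 1 2 3 6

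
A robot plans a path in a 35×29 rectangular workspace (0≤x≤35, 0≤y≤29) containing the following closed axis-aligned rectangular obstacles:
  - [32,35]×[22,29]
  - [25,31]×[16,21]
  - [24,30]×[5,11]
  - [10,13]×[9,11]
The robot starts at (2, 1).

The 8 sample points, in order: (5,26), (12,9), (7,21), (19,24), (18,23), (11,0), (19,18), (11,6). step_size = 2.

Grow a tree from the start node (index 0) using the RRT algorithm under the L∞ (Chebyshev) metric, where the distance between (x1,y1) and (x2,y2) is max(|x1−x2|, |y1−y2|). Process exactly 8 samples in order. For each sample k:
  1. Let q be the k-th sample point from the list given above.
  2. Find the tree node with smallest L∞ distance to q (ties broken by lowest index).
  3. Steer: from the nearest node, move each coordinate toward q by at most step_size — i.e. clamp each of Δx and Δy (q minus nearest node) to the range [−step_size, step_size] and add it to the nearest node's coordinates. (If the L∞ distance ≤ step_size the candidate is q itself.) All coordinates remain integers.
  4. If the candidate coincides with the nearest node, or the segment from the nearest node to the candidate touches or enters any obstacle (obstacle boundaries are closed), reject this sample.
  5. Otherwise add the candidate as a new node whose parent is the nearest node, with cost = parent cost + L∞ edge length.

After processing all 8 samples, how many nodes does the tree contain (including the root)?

Node count: 7

1. q=(5,26) nearest=0 d=25 new=(4,3) → add node 1 parent=0 cost=2
2. q=(12,9) nearest=1 d=8 new=(6,5) → add node 2 parent=1 cost=4
3. q=(7,21) nearest=2 d=16 new=(7,7) → add node 3 parent=2 cost=6
4. q=(19,24) nearest=3 d=17 new=(9,9) → add node 4 parent=3 cost=8
5. q=(18,23) nearest=4 d=14 new=(11,11) → blocked by [10,13]×[9,11], reject
6. q=(11,0) nearest=2 d=5 new=(8,3) → add node 5 parent=2 cost=6
7. q=(19,18) nearest=4 d=10 new=(11,11) → blocked by [10,13]×[9,11], reject
8. q=(11,6) nearest=4 d=3 new=(11,7) → add node 6 parent=4 cost=10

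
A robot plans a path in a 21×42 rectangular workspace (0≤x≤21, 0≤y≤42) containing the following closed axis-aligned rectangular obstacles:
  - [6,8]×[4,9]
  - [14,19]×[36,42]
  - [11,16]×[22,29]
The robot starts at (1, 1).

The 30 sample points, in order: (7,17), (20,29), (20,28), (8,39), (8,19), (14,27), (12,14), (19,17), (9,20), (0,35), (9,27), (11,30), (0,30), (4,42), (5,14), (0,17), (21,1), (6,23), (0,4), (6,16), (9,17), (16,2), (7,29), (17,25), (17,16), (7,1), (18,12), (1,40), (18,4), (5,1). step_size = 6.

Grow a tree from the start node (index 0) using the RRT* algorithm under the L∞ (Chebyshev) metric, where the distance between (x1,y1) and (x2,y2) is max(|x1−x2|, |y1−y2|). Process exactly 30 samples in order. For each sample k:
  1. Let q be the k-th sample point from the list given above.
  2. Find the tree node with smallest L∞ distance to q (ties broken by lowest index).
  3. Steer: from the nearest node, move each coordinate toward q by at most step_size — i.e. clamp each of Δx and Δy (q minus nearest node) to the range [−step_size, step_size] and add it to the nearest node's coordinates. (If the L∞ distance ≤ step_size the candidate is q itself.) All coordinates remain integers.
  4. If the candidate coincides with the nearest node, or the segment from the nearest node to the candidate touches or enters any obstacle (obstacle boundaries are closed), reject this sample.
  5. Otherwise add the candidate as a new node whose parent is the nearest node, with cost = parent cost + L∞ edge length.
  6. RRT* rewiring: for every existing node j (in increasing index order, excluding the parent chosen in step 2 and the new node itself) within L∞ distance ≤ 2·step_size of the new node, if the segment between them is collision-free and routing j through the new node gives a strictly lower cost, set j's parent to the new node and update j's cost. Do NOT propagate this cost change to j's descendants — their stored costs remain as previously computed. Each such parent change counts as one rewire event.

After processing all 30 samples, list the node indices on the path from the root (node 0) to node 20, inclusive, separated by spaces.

Path: 0 16 20

1. q=(7,17) nearest=0 d=16 new=(7,7) → blocked by [6,8]×[4,9], reject
2. q=(20,29) nearest=0 d=28 new=(7,7) → blocked by [6,8]×[4,9], reject
3. q=(20,28) nearest=0 d=27 new=(7,7) → blocked by [6,8]×[4,9], reject
4. q=(8,39) nearest=0 d=38 new=(7,7) → blocked by [6,8]×[4,9], reject
5. q=(8,19) nearest=0 d=18 new=(7,7) → blocked by [6,8]×[4,9], reject
6. q=(14,27) nearest=0 d=26 new=(7,7) → blocked by [6,8]×[4,9], reject
7. q=(12,14) nearest=0 d=13 new=(7,7) → blocked by [6,8]×[4,9], reject
8. q=(19,17) nearest=0 d=18 new=(7,7) → blocked by [6,8]×[4,9], reject
9. q=(9,20) nearest=0 d=19 new=(7,7) → blocked by [6,8]×[4,9], reject
10. q=(0,35) nearest=0 d=34 new=(0,7) → add node 1 parent=0 cost=6
11. q=(9,27) nearest=1 d=20 new=(6,13) → add node 2 parent=1 cost=12
12. q=(11,30) nearest=2 d=17 new=(11,19) → add node 3 parent=2 cost=18
13. q=(0,30) nearest=3 d=11 new=(5,25) → add node 4 parent=3 cost=24
14. q=(4,42) nearest=4 d=17 new=(4,31) → add node 5 parent=4 cost=30
15. q=(5,14) nearest=2 d=1 new=(5,14) → add node 6 parent=2 cost=13
16. q=(0,17) nearest=6 d=5 new=(0,17) → add node 7 parent=6 cost=18
17. q=(21,1) nearest=2 d=15 new=(12,7) → add node 8 parent=2 cost=18
18. q=(6,23) nearest=4 d=2 new=(6,23) → add node 9 parent=4 cost=26
19. q=(0,4) nearest=0 d=3 new=(0,4) → add node 10 parent=0 cost=3
20. q=(6,16) nearest=6 d=2 new=(6,16) → add node 11 parent=6 cost=15; rewire 9→11 (22<26)
21. q=(9,17) nearest=3 d=2 new=(9,17) → add node 12 parent=3 cost=20
22. q=(16,2) nearest=8 d=5 new=(16,2) → add node 13 parent=8 cost=23
23. q=(7,29) nearest=5 d=3 new=(7,29) → add node 14 parent=5 cost=33
24. q=(17,25) nearest=3 d=6 new=(17,25) → blocked by [11,16]×[22,29], reject
25. q=(17,16) nearest=3 d=6 new=(17,16) → add node 15 parent=3 cost=24
26. q=(7,1) nearest=0 d=6 new=(7,1) → add node 16 parent=0 cost=6; rewire 8→16 (12<18); rewire 13→16 (15<23)
27. q=(18,12) nearest=15 d=4 new=(18,12) → add node 17 parent=15 cost=28
28. q=(1,40) nearest=5 d=9 new=(1,37) → add node 18 parent=5 cost=36
29. q=(18,4) nearest=13 d=2 new=(18,4) → add node 19 parent=13 cost=17; rewire 17→19 (25<28)
30. q=(5,1) nearest=16 d=2 new=(5,1) → add node 20 parent=16 cost=8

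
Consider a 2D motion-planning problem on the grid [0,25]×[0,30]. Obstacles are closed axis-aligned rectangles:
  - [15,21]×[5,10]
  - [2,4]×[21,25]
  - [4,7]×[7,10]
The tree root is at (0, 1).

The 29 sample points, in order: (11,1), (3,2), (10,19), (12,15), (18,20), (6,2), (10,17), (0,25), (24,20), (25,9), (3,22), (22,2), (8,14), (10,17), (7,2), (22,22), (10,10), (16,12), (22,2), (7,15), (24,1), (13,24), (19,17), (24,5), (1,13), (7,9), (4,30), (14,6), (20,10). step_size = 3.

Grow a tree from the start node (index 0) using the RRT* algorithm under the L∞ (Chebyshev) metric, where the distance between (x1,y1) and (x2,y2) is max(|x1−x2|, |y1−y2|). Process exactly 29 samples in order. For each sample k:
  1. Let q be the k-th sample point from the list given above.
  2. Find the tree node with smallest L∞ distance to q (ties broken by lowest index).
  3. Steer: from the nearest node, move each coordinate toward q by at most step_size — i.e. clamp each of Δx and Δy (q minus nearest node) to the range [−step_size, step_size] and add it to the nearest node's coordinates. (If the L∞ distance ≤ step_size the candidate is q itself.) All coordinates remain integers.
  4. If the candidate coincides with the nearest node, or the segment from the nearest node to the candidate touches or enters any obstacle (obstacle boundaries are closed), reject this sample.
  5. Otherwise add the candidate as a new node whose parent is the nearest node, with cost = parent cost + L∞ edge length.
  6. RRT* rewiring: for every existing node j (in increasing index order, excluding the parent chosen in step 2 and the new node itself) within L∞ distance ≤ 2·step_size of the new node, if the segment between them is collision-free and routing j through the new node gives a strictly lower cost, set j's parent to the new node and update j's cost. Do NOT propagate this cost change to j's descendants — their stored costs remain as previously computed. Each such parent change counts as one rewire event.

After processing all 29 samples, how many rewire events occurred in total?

Rewire events: 1

1. q=(11,1) nearest=0 d=11 new=(3,1) → add node 1 parent=0 cost=3
2. q=(3,2) nearest=1 d=1 new=(3,2) → add node 2 parent=1 cost=4
3. q=(10,19) nearest=2 d=17 new=(6,5) → add node 3 parent=2 cost=7
4. q=(12,15) nearest=3 d=10 new=(9,8) → add node 4 parent=3 cost=10
5. q=(18,20) nearest=4 d=12 new=(12,11) → add node 5 parent=4 cost=13
6. q=(6,2) nearest=1 d=3 new=(6,2) → add node 6 parent=1 cost=6
7. q=(10,17) nearest=5 d=6 new=(10,14) → add node 7 parent=5 cost=16
8. q=(0,25) nearest=7 d=11 new=(7,17) → add node 8 parent=7 cost=19
9. q=(24,20) nearest=5 d=12 new=(15,14) → add node 9 parent=5 cost=16
10. q=(25,9) nearest=9 d=10 new=(18,11) → add node 10 parent=9 cost=19
11. q=(3,22) nearest=8 d=5 new=(4,20) → add node 11 parent=8 cost=22
12. q=(22,2) nearest=10 d=9 new=(21,8) → blocked by [15,21]×[5,10], reject
13. q=(8,14) nearest=7 d=2 new=(8,14) → add node 12 parent=7 cost=18
14. q=(10,17) nearest=7 d=3 new=(10,17) → add node 13 parent=7 cost=19
15. q=(7,2) nearest=6 d=1 new=(7,2) → add node 14 parent=6 cost=7
16. q=(22,22) nearest=9 d=8 new=(18,17) → add node 15 parent=9 cost=19
17. q=(10,10) nearest=4 d=2 new=(10,10) → add node 16 parent=4 cost=12; rewire 12→16 (16<18)
18. q=(16,12) nearest=9 d=2 new=(16,12) → add node 17 parent=9 cost=18
19. q=(22,2) nearest=10 d=9 new=(21,8) → blocked by [15,21]×[5,10], reject
20. q=(7,15) nearest=12 d=1 new=(7,15) → add node 18 parent=12 cost=17
21. q=(24,1) nearest=10 d=10 new=(21,8) → blocked by [15,21]×[5,10], reject
22. q=(13,24) nearest=8 d=7 new=(10,20) → add node 19 parent=8 cost=22
23. q=(19,17) nearest=15 d=1 new=(19,17) → add node 20 parent=15 cost=20
24. q=(24,5) nearest=10 d=6 new=(21,8) → blocked by [15,21]×[5,10], reject
25. q=(1,13) nearest=8 d=6 new=(4,14) → add node 21 parent=8 cost=22
26. q=(7,9) nearest=4 d=2 new=(7,9) → blocked by [4,7]×[7,10], reject
27. q=(4,30) nearest=11 d=10 new=(4,23) → blocked by [2,4]×[21,25], reject
28. q=(14,6) nearest=16 d=4 new=(13,7) → add node 22 parent=16 cost=15
29. q=(20,10) nearest=10 d=2 new=(20,10) → blocked by [15,21]×[5,10], reject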